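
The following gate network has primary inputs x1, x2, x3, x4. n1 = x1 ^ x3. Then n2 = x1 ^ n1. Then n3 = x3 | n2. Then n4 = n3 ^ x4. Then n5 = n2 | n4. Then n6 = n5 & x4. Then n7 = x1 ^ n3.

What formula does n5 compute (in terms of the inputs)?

n1 = x1 ^ x3
n2 = x1 ^ n1 = x1 ^ (x1 ^ x3)
n3 = x3 | n2 = x3 | (x1 ^ (x1 ^ x3))
n4 = n3 ^ x4 = (x3 | (x1 ^ (x1 ^ x3))) ^ x4
n5 = n2 | n4 = (x1 ^ (x1 ^ x3)) | ((x3 | (x1 ^ (x1 ^ x3))) ^ x4)

(x1 ^ (x1 ^ x3)) | ((x3 | (x1 ^ (x1 ^ x3))) ^ x4)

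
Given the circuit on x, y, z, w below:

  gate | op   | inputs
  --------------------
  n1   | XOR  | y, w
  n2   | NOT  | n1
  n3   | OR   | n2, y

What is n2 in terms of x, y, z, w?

n1 = y XOR w
n2 = NOT n1 = NOT (y XOR w)

NOT (y XOR w)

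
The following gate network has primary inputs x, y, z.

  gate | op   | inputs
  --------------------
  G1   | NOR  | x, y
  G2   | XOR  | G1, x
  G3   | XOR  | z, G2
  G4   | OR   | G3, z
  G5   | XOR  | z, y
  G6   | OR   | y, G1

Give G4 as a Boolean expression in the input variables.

(z XOR ((x NOR y) XOR x)) OR z

G1 = x NOR y
G2 = G1 XOR x = (x NOR y) XOR x
G3 = z XOR G2 = z XOR ((x NOR y) XOR x)
G4 = G3 OR z = (z XOR ((x NOR y) XOR x)) OR z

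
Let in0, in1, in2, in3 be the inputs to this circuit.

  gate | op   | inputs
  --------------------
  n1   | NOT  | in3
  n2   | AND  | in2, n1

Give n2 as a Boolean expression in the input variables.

in2 AND NOT in3

n1 = NOT in3
n2 = in2 AND n1 = in2 AND NOT in3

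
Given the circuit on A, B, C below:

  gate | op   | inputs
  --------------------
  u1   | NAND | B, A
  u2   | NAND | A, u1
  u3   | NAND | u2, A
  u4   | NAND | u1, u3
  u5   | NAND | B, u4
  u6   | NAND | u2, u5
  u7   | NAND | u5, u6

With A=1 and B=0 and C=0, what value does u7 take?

u1 = 0 NAND 1 = 1
u2 = 1 NAND 1 = 0
u3 = 0 NAND 1 = 1
u4 = 1 NAND 1 = 0
u5 = 0 NAND 0 = 1
u6 = 0 NAND 1 = 1
u7 = 1 NAND 1 = 0

0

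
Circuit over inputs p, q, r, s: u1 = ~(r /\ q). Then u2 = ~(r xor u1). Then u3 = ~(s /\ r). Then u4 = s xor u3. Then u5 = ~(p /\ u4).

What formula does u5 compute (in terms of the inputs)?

u3 = ~(s /\ r)
u4 = s xor u3 = s xor (~(s /\ r))
u5 = ~(p /\ u4) = ~(p /\ (s xor (~(s /\ r))))

~(p /\ (s xor (~(s /\ r))))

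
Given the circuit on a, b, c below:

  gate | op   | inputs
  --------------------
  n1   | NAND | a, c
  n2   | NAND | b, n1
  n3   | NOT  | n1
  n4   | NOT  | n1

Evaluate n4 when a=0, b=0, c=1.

0

n1 = 0 NAND 1 = 1
n4 = NOT 1 = 0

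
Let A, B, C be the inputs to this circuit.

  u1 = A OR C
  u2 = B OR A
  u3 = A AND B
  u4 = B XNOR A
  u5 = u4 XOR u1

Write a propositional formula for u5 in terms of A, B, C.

u1 = A OR C
u4 = B XNOR A
u5 = u4 XOR u1 = (B XNOR A) XOR (A OR C)

(B XNOR A) XOR (A OR C)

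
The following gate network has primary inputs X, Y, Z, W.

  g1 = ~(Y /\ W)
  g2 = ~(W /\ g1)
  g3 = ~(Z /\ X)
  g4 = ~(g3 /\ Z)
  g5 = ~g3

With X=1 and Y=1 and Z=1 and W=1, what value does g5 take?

g3 = ~(1 /\ 1) = 0
g5 = ~0 = 1

1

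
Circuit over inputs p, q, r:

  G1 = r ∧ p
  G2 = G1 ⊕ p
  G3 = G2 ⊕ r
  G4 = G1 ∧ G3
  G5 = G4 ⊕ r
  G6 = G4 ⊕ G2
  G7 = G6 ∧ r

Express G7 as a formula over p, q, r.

G1 = r ∧ p
G2 = G1 ⊕ p = (r ∧ p) ⊕ p
G3 = G2 ⊕ r = ((r ∧ p) ⊕ p) ⊕ r
G4 = G1 ∧ G3 = (r ∧ p) ∧ (((r ∧ p) ⊕ p) ⊕ r)
G6 = G4 ⊕ G2 = ((r ∧ p) ∧ (((r ∧ p) ⊕ p) ⊕ r)) ⊕ ((r ∧ p) ⊕ p)
G7 = G6 ∧ r = (((r ∧ p) ∧ (((r ∧ p) ⊕ p) ⊕ r)) ⊕ ((r ∧ p) ⊕ p)) ∧ r

(((r ∧ p) ∧ (((r ∧ p) ⊕ p) ⊕ r)) ⊕ ((r ∧ p) ⊕ p)) ∧ r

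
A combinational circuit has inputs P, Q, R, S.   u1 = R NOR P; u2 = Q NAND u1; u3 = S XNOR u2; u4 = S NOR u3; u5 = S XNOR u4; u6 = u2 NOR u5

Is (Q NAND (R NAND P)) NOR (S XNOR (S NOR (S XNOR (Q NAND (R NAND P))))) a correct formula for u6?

No

u1 = R NOR P
u2 = Q NAND u1 = Q NAND (R NOR P)
u3 = S XNOR u2 = S XNOR (Q NAND (R NOR P))
u4 = S NOR u3 = S NOR (S XNOR (Q NAND (R NOR P)))
u5 = S XNOR u4 = S XNOR (S NOR (S XNOR (Q NAND (R NOR P))))
u6 = u2 NOR u5 = (Q NAND (R NOR P)) NOR (S XNOR (S NOR (S XNOR (Q NAND (R NOR P)))))
At P=0, Q=1, R=1, S=1: circuit gives 0, formula gives 1.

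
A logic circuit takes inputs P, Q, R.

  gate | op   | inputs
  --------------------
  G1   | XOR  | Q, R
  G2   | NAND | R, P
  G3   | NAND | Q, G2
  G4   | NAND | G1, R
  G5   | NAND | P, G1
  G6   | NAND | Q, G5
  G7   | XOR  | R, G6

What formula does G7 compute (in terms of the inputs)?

R XOR (Q NAND (P NAND (Q XOR R)))

G1 = Q XOR R
G5 = P NAND G1 = P NAND (Q XOR R)
G6 = Q NAND G5 = Q NAND (P NAND (Q XOR R))
G7 = R XOR G6 = R XOR (Q NAND (P NAND (Q XOR R)))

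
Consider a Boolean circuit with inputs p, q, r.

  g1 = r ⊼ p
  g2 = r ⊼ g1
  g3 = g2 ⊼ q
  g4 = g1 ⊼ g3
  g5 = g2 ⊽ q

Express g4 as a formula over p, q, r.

g1 = r ⊼ p
g2 = r ⊼ g1 = r ⊼ (r ⊼ p)
g3 = g2 ⊼ q = (r ⊼ (r ⊼ p)) ⊼ q
g4 = g1 ⊼ g3 = (r ⊼ p) ⊼ ((r ⊼ (r ⊼ p)) ⊼ q)

(r ⊼ p) ⊼ ((r ⊼ (r ⊼ p)) ⊼ q)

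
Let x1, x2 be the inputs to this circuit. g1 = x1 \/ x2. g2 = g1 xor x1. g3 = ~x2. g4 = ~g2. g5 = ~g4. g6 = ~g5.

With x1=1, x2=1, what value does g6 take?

g1 = 1 \/ 1 = 1
g2 = 1 xor 1 = 0
g4 = ~0 = 1
g5 = ~1 = 0
g6 = ~0 = 1

1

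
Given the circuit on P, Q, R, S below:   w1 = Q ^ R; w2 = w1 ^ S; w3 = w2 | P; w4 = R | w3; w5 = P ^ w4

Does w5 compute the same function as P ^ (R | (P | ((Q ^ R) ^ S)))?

w1 = Q ^ R
w2 = w1 ^ S = (Q ^ R) ^ S
w3 = w2 | P = ((Q ^ R) ^ S) | P
w4 = R | w3 = R | (((Q ^ R) ^ S) | P)
w5 = P ^ w4 = P ^ (R | (((Q ^ R) ^ S) | P))
At P=0, Q=0, R=0, S=0: circuit gives 0, formula gives 0.
At P=0, Q=0, R=0, S=1: circuit gives 1, formula gives 1.
Agrees on all 16 inputs.

Yes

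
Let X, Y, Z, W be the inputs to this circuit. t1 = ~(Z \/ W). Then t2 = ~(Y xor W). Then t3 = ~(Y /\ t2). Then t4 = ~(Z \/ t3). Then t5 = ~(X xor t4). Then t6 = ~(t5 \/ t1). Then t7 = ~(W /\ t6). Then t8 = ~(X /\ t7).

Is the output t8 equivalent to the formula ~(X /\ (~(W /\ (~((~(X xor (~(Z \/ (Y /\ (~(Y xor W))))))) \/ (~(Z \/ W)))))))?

t1 = ~(Z \/ W)
t2 = ~(Y xor W)
t3 = ~(Y /\ t2) = ~(Y /\ (~(Y xor W)))
t4 = ~(Z \/ t3) = ~(Z \/ (~(Y /\ (~(Y xor W)))))
t5 = ~(X xor t4) = ~(X xor (~(Z \/ (~(Y /\ (~(Y xor W)))))))
t6 = ~(t5 \/ t1) = ~((~(X xor (~(Z \/ (~(Y /\ (~(Y xor W)))))))) \/ (~(Z \/ W)))
t7 = ~(W /\ t6) = ~(W /\ (~((~(X xor (~(Z \/ (~(Y /\ (~(Y xor W)))))))) \/ (~(Z \/ W)))))
t8 = ~(X /\ t7) = ~(X /\ (~(W /\ (~((~(X xor (~(Z \/ (~(Y /\ (~(Y xor W)))))))) \/ (~(Z \/ W)))))))
At X=1, Y=0, Z=0, W=1: circuit gives 1, formula gives 0.

No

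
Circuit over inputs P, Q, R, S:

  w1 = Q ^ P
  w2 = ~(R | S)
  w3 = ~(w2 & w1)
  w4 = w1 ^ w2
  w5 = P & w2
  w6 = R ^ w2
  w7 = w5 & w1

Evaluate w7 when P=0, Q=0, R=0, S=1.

w1 = 0 ^ 0 = 0
w2 = ~(0 | 1) = 0
w5 = 0 & 0 = 0
w7 = 0 & 0 = 0

0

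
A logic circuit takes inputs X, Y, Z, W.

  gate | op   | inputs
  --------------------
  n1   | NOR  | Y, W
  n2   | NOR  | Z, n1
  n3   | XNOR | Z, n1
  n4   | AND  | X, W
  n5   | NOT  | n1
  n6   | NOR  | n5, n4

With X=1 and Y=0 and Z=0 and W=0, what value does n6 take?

1

n1 = 0 NOR 0 = 1
n4 = 1 AND 0 = 0
n5 = NOT 1 = 0
n6 = 0 NOR 0 = 1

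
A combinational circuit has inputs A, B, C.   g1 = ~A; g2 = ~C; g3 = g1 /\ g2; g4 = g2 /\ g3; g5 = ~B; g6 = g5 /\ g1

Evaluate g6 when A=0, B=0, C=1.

g1 = ~0 = 1
g5 = ~0 = 1
g6 = 1 /\ 1 = 1

1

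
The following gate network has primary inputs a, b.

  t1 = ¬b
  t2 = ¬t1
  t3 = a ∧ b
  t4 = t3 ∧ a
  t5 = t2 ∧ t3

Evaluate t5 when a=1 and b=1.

1

t1 = ¬1 = 0
t2 = ¬0 = 1
t3 = 1 ∧ 1 = 1
t5 = 1 ∧ 1 = 1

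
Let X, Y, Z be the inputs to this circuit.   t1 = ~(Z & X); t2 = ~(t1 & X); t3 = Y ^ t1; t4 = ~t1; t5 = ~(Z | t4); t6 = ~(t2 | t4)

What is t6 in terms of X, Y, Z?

~((~((~(Z & X)) & X)) | ~(~(Z & X)))

t1 = ~(Z & X)
t2 = ~(t1 & X) = ~((~(Z & X)) & X)
t4 = ~t1 = ~(~(Z & X))
t6 = ~(t2 | t4) = ~((~((~(Z & X)) & X)) | ~(~(Z & X)))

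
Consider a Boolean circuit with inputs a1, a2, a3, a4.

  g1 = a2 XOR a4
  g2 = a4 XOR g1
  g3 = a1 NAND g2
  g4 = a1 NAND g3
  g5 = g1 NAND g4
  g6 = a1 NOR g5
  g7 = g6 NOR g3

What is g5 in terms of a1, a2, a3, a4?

(a2 XOR a4) NAND (a1 NAND (a1 NAND (a4 XOR (a2 XOR a4))))

g1 = a2 XOR a4
g2 = a4 XOR g1 = a4 XOR (a2 XOR a4)
g3 = a1 NAND g2 = a1 NAND (a4 XOR (a2 XOR a4))
g4 = a1 NAND g3 = a1 NAND (a1 NAND (a4 XOR (a2 XOR a4)))
g5 = g1 NAND g4 = (a2 XOR a4) NAND (a1 NAND (a1 NAND (a4 XOR (a2 XOR a4))))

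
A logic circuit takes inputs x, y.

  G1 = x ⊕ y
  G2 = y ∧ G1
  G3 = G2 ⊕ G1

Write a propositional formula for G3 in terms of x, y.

(y ∧ (x ⊕ y)) ⊕ (x ⊕ y)

G1 = x ⊕ y
G2 = y ∧ G1 = y ∧ (x ⊕ y)
G3 = G2 ⊕ G1 = (y ∧ (x ⊕ y)) ⊕ (x ⊕ y)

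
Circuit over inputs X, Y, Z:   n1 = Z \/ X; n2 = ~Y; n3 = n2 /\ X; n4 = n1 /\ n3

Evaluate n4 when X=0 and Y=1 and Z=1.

n1 = 1 \/ 0 = 1
n2 = ~1 = 0
n3 = 0 /\ 0 = 0
n4 = 1 /\ 0 = 0

0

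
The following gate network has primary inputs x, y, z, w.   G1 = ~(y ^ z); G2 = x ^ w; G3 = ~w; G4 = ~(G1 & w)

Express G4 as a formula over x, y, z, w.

G1 = ~(y ^ z)
G4 = ~(G1 & w) = ~((~(y ^ z)) & w)

~((~(y ^ z)) & w)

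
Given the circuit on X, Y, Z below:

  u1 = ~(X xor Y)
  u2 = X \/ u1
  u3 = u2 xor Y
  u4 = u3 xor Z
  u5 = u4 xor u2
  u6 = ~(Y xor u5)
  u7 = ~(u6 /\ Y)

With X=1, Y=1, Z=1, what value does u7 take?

1

u1 = ~(1 xor 1) = 1
u2 = 1 \/ 1 = 1
u3 = 1 xor 1 = 0
u4 = 0 xor 1 = 1
u5 = 1 xor 1 = 0
u6 = ~(1 xor 0) = 0
u7 = ~(0 /\ 1) = 1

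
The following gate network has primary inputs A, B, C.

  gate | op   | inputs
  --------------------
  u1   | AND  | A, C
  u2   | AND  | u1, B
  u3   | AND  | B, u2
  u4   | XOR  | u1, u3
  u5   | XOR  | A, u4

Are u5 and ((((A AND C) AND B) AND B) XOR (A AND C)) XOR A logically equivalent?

Yes

u1 = A AND C
u2 = u1 AND B = (A AND C) AND B
u3 = B AND u2 = B AND ((A AND C) AND B)
u4 = u1 XOR u3 = (A AND C) XOR (B AND ((A AND C) AND B))
u5 = A XOR u4 = A XOR ((A AND C) XOR (B AND ((A AND C) AND B)))
At A=0, B=0, C=0: circuit gives 0, formula gives 0.
At A=1, B=0, C=0: circuit gives 1, formula gives 1.
Agrees on all 8 inputs.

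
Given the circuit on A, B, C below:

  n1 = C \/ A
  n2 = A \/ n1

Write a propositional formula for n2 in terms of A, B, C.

A \/ (C \/ A)

n1 = C \/ A
n2 = A \/ n1 = A \/ (C \/ A)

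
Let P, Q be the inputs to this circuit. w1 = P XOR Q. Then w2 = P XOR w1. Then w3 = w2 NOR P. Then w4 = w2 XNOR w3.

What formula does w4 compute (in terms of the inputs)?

w1 = P XOR Q
w2 = P XOR w1 = P XOR (P XOR Q)
w3 = w2 NOR P = (P XOR (P XOR Q)) NOR P
w4 = w2 XNOR w3 = (P XOR (P XOR Q)) XNOR ((P XOR (P XOR Q)) NOR P)

(P XOR (P XOR Q)) XNOR ((P XOR (P XOR Q)) NOR P)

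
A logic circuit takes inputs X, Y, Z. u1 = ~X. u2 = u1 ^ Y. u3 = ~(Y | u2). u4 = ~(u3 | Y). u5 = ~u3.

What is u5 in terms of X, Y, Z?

~(~(Y | (~X ^ Y)))

u1 = ~X
u2 = u1 ^ Y = ~X ^ Y
u3 = ~(Y | u2) = ~(Y | (~X ^ Y))
u5 = ~u3 = ~(~(Y | (~X ^ Y)))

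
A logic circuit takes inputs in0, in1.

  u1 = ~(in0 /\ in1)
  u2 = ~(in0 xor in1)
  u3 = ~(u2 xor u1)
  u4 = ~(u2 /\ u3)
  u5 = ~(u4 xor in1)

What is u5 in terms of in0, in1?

~((~((~(in0 xor in1)) /\ (~((~(in0 xor in1)) xor (~(in0 /\ in1)))))) xor in1)

u1 = ~(in0 /\ in1)
u2 = ~(in0 xor in1)
u3 = ~(u2 xor u1) = ~((~(in0 xor in1)) xor (~(in0 /\ in1)))
u4 = ~(u2 /\ u3) = ~((~(in0 xor in1)) /\ (~((~(in0 xor in1)) xor (~(in0 /\ in1)))))
u5 = ~(u4 xor in1) = ~((~((~(in0 xor in1)) /\ (~((~(in0 xor in1)) xor (~(in0 /\ in1)))))) xor in1)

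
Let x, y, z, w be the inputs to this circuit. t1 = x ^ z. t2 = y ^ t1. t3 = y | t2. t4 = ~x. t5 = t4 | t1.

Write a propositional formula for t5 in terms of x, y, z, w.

~x | (x ^ z)

t1 = x ^ z
t4 = ~x
t5 = t4 | t1 = ~x | (x ^ z)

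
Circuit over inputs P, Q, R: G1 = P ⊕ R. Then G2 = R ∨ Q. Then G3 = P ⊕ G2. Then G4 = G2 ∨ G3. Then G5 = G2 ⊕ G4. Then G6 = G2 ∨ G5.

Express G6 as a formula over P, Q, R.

G2 = R ∨ Q
G3 = P ⊕ G2 = P ⊕ (R ∨ Q)
G4 = G2 ∨ G3 = (R ∨ Q) ∨ (P ⊕ (R ∨ Q))
G5 = G2 ⊕ G4 = (R ∨ Q) ⊕ ((R ∨ Q) ∨ (P ⊕ (R ∨ Q)))
G6 = G2 ∨ G5 = (R ∨ Q) ∨ ((R ∨ Q) ⊕ ((R ∨ Q) ∨ (P ⊕ (R ∨ Q))))

(R ∨ Q) ∨ ((R ∨ Q) ⊕ ((R ∨ Q) ∨ (P ⊕ (R ∨ Q))))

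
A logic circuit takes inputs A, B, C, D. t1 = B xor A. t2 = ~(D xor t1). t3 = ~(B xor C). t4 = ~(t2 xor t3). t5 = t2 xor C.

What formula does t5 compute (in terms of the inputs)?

(~(D xor (B xor A))) xor C

t1 = B xor A
t2 = ~(D xor t1) = ~(D xor (B xor A))
t5 = t2 xor C = (~(D xor (B xor A))) xor C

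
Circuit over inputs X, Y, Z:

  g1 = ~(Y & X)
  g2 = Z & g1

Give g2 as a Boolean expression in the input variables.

g1 = ~(Y & X)
g2 = Z & g1 = Z & (~(Y & X))

Z & (~(Y & X))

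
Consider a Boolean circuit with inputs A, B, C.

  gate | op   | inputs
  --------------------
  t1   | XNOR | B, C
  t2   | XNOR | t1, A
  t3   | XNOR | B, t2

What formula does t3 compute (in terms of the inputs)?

t1 = B XNOR C
t2 = t1 XNOR A = (B XNOR C) XNOR A
t3 = B XNOR t2 = B XNOR ((B XNOR C) XNOR A)

B XNOR ((B XNOR C) XNOR A)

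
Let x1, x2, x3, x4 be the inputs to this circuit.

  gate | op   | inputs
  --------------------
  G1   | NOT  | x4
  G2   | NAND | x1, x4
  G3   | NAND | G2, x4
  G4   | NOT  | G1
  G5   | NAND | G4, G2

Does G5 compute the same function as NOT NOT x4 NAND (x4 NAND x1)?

Yes

G1 = NOT x4
G2 = x1 NAND x4
G4 = NOT G1 = NOT NOT x4
G5 = G4 NAND G2 = NOT NOT x4 NAND (x1 NAND x4)
At x1=0, x2=0, x3=0, x4=1: circuit gives 0, formula gives 0.
At x1=0, x2=0, x3=0, x4=0: circuit gives 1, formula gives 1.
Agrees on all 16 inputs.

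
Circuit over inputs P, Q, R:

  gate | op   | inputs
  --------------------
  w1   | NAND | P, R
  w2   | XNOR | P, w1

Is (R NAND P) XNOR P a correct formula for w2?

w1 = P NAND R
w2 = P XNOR w1 = P XNOR (P NAND R)
At P=0, Q=0, R=0: circuit gives 0, formula gives 0.
At P=1, Q=0, R=0: circuit gives 1, formula gives 1.
Agrees on all 8 inputs.

Yes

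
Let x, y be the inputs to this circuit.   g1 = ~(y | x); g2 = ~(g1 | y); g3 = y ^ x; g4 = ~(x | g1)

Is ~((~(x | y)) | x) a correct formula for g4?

g1 = ~(y | x)
g4 = ~(x | g1) = ~(x | (~(y | x)))
At x=0, y=0: circuit gives 0, formula gives 0.
At x=0, y=1: circuit gives 1, formula gives 1.
Agrees on all 4 inputs.

Yes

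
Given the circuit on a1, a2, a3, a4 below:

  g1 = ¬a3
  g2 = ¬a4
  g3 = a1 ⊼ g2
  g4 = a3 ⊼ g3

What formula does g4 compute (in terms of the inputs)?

a3 ⊼ (a1 ⊼ ¬a4)

g2 = ¬a4
g3 = a1 ⊼ g2 = a1 ⊼ ¬a4
g4 = a3 ⊼ g3 = a3 ⊼ (a1 ⊼ ¬a4)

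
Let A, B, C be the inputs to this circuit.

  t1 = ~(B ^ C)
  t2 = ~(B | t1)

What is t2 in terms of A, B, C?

~(B | (~(B ^ C)))

t1 = ~(B ^ C)
t2 = ~(B | t1) = ~(B | (~(B ^ C)))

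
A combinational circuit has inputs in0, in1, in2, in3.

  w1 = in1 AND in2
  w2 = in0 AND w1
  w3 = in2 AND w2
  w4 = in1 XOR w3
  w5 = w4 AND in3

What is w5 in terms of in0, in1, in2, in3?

w1 = in1 AND in2
w2 = in0 AND w1 = in0 AND (in1 AND in2)
w3 = in2 AND w2 = in2 AND (in0 AND (in1 AND in2))
w4 = in1 XOR w3 = in1 XOR (in2 AND (in0 AND (in1 AND in2)))
w5 = w4 AND in3 = (in1 XOR (in2 AND (in0 AND (in1 AND in2)))) AND in3

(in1 XOR (in2 AND (in0 AND (in1 AND in2)))) AND in3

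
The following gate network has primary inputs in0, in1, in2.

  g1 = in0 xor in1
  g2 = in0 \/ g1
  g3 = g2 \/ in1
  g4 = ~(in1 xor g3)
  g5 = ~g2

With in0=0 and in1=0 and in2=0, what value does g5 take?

1

g1 = 0 xor 0 = 0
g2 = 0 \/ 0 = 0
g5 = ~0 = 1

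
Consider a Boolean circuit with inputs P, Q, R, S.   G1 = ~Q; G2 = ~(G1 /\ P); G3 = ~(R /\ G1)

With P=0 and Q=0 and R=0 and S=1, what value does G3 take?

1

G1 = ~0 = 1
G3 = ~(0 /\ 1) = 1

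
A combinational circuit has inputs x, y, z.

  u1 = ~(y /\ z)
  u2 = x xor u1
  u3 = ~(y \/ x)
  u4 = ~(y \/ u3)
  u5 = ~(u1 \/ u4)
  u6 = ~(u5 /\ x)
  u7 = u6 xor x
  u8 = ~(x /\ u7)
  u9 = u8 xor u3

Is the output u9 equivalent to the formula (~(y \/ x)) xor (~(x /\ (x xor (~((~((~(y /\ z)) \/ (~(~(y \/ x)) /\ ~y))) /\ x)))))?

Yes

u1 = ~(y /\ z)
u3 = ~(y \/ x)
u4 = ~(y \/ u3) = ~(y \/ (~(y \/ x)))
u5 = ~(u1 \/ u4) = ~((~(y /\ z)) \/ (~(y \/ (~(y \/ x)))))
u6 = ~(u5 /\ x) = ~((~((~(y /\ z)) \/ (~(y \/ (~(y \/ x)))))) /\ x)
u7 = u6 xor x = (~((~((~(y /\ z)) \/ (~(y \/ (~(y \/ x)))))) /\ x)) xor x
u8 = ~(x /\ u7) = ~(x /\ ((~((~((~(y /\ z)) \/ (~(y \/ (~(y \/ x)))))) /\ x)) xor x))
u9 = u8 xor u3 = (~(x /\ ((~((~((~(y /\ z)) \/ (~(y \/ (~(y \/ x)))))) /\ x)) xor x))) xor (~(y \/ x))
At x=0, y=0, z=0: circuit gives 0, formula gives 0.
At x=0, y=1, z=0: circuit gives 1, formula gives 1.
Agrees on all 8 inputs.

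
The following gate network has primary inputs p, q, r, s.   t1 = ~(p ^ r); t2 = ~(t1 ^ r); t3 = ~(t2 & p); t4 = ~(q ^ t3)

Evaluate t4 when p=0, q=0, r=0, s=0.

0

t1 = ~(0 ^ 0) = 1
t2 = ~(1 ^ 0) = 0
t3 = ~(0 & 0) = 1
t4 = ~(0 ^ 1) = 0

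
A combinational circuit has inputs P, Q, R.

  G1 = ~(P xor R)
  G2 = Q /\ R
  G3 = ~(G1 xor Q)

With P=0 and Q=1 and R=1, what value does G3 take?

G1 = ~(0 xor 1) = 0
G3 = ~(0 xor 1) = 0

0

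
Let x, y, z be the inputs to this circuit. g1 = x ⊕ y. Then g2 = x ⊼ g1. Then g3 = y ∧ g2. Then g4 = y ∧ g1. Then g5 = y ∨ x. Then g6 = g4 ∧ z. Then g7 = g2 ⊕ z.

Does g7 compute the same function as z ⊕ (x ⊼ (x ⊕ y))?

Yes

g1 = x ⊕ y
g2 = x ⊼ g1 = x ⊼ (x ⊕ y)
g7 = g2 ⊕ z = (x ⊼ (x ⊕ y)) ⊕ z
At x=0, y=0, z=1: circuit gives 0, formula gives 0.
At x=0, y=0, z=0: circuit gives 1, formula gives 1.
Agrees on all 8 inputs.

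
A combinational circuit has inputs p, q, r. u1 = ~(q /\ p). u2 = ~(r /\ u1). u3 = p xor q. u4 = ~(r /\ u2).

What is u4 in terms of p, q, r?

u1 = ~(q /\ p)
u2 = ~(r /\ u1) = ~(r /\ (~(q /\ p)))
u4 = ~(r /\ u2) = ~(r /\ (~(r /\ (~(q /\ p)))))

~(r /\ (~(r /\ (~(q /\ p)))))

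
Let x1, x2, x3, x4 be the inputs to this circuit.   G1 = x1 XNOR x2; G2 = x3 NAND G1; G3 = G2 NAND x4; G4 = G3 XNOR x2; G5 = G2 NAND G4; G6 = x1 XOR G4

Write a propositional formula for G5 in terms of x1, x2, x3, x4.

(x3 NAND (x1 XNOR x2)) NAND (((x3 NAND (x1 XNOR x2)) NAND x4) XNOR x2)

G1 = x1 XNOR x2
G2 = x3 NAND G1 = x3 NAND (x1 XNOR x2)
G3 = G2 NAND x4 = (x3 NAND (x1 XNOR x2)) NAND x4
G4 = G3 XNOR x2 = ((x3 NAND (x1 XNOR x2)) NAND x4) XNOR x2
G5 = G2 NAND G4 = (x3 NAND (x1 XNOR x2)) NAND (((x3 NAND (x1 XNOR x2)) NAND x4) XNOR x2)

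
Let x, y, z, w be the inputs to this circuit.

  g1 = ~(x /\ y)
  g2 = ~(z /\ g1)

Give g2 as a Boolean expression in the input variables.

g1 = ~(x /\ y)
g2 = ~(z /\ g1) = ~(z /\ (~(x /\ y)))

~(z /\ (~(x /\ y)))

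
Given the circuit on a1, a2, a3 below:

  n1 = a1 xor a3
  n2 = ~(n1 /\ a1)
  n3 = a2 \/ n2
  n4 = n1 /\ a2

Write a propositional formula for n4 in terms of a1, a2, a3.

n1 = a1 xor a3
n4 = n1 /\ a2 = (a1 xor a3) /\ a2

(a1 xor a3) /\ a2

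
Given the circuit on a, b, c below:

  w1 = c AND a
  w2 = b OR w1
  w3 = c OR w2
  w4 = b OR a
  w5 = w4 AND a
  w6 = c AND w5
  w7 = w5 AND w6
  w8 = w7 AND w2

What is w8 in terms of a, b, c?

w1 = c AND a
w2 = b OR w1 = b OR (c AND a)
w4 = b OR a
w5 = w4 AND a = (b OR a) AND a
w6 = c AND w5 = c AND ((b OR a) AND a)
w7 = w5 AND w6 = ((b OR a) AND a) AND (c AND ((b OR a) AND a))
w8 = w7 AND w2 = (((b OR a) AND a) AND (c AND ((b OR a) AND a))) AND (b OR (c AND a))

(((b OR a) AND a) AND (c AND ((b OR a) AND a))) AND (b OR (c AND a))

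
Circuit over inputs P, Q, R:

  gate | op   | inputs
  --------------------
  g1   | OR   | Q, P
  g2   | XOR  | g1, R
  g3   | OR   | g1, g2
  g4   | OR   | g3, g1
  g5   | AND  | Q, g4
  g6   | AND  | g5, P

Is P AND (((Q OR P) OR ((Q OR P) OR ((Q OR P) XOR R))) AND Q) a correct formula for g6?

g1 = Q OR P
g2 = g1 XOR R = (Q OR P) XOR R
g3 = g1 OR g2 = (Q OR P) OR ((Q OR P) XOR R)
g4 = g3 OR g1 = ((Q OR P) OR ((Q OR P) XOR R)) OR (Q OR P)
g5 = Q AND g4 = Q AND (((Q OR P) OR ((Q OR P) XOR R)) OR (Q OR P))
g6 = g5 AND P = (Q AND (((Q OR P) OR ((Q OR P) XOR R)) OR (Q OR P))) AND P
At P=0, Q=0, R=0: circuit gives 0, formula gives 0.
At P=1, Q=1, R=0: circuit gives 1, formula gives 1.
Agrees on all 8 inputs.

Yes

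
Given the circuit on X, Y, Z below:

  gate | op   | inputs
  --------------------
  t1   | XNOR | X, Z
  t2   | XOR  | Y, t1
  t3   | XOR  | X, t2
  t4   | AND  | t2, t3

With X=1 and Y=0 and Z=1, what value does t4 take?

t1 = 1 XNOR 1 = 1
t2 = 0 XOR 1 = 1
t3 = 1 XOR 1 = 0
t4 = 1 AND 0 = 0

0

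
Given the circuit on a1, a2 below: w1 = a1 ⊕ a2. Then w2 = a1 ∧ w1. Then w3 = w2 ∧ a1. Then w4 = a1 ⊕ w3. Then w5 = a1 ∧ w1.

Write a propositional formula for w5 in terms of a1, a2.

a1 ∧ (a1 ⊕ a2)

w1 = a1 ⊕ a2
w5 = a1 ∧ w1 = a1 ∧ (a1 ⊕ a2)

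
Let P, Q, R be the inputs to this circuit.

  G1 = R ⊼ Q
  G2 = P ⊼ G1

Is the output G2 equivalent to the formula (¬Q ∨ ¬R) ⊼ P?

Yes

G1 = R ⊼ Q
G2 = P ⊼ G1 = P ⊼ (R ⊼ Q)
At P=1, Q=0, R=0: circuit gives 0, formula gives 0.
At P=0, Q=0, R=0: circuit gives 1, formula gives 1.
Agrees on all 8 inputs.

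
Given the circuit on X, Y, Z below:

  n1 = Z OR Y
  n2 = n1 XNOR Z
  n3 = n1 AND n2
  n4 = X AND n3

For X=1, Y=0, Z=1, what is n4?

n1 = 1 OR 0 = 1
n2 = 1 XNOR 1 = 1
n3 = 1 AND 1 = 1
n4 = 1 AND 1 = 1

1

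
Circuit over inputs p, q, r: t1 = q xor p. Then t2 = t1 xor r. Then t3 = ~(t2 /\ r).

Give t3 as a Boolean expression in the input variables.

t1 = q xor p
t2 = t1 xor r = (q xor p) xor r
t3 = ~(t2 /\ r) = ~(((q xor p) xor r) /\ r)

~(((q xor p) xor r) /\ r)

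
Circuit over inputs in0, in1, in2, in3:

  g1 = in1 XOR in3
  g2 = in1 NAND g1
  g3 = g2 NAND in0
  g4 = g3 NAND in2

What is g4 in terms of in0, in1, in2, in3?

g1 = in1 XOR in3
g2 = in1 NAND g1 = in1 NAND (in1 XOR in3)
g3 = g2 NAND in0 = (in1 NAND (in1 XOR in3)) NAND in0
g4 = g3 NAND in2 = ((in1 NAND (in1 XOR in3)) NAND in0) NAND in2

((in1 NAND (in1 XOR in3)) NAND in0) NAND in2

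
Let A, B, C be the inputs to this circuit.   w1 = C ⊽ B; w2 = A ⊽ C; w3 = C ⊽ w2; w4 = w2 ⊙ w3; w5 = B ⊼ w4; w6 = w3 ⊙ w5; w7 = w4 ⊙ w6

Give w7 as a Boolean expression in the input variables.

w2 = A ⊽ C
w3 = C ⊽ w2 = C ⊽ (A ⊽ C)
w4 = w2 ⊙ w3 = (A ⊽ C) ⊙ (C ⊽ (A ⊽ C))
w5 = B ⊼ w4 = B ⊼ ((A ⊽ C) ⊙ (C ⊽ (A ⊽ C)))
w6 = w3 ⊙ w5 = (C ⊽ (A ⊽ C)) ⊙ (B ⊼ ((A ⊽ C) ⊙ (C ⊽ (A ⊽ C))))
w7 = w4 ⊙ w6 = ((A ⊽ C) ⊙ (C ⊽ (A ⊽ C))) ⊙ ((C ⊽ (A ⊽ C)) ⊙ (B ⊼ ((A ⊽ C) ⊙ (C ⊽ (A ⊽ C)))))

((A ⊽ C) ⊙ (C ⊽ (A ⊽ C))) ⊙ ((C ⊽ (A ⊽ C)) ⊙ (B ⊼ ((A ⊽ C) ⊙ (C ⊽ (A ⊽ C)))))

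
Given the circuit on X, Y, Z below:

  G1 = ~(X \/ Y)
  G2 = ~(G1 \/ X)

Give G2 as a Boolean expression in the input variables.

G1 = ~(X \/ Y)
G2 = ~(G1 \/ X) = ~((~(X \/ Y)) \/ X)

~((~(X \/ Y)) \/ X)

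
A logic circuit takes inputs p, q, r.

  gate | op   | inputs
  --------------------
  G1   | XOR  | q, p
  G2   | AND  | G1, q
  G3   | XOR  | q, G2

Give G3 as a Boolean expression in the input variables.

G1 = q XOR p
G2 = G1 AND q = (q XOR p) AND q
G3 = q XOR G2 = q XOR ((q XOR p) AND q)

q XOR ((q XOR p) AND q)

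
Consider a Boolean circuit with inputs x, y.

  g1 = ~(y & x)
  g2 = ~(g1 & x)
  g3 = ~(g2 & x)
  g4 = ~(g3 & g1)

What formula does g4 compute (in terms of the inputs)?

g1 = ~(y & x)
g2 = ~(g1 & x) = ~((~(y & x)) & x)
g3 = ~(g2 & x) = ~((~((~(y & x)) & x)) & x)
g4 = ~(g3 & g1) = ~((~((~((~(y & x)) & x)) & x)) & (~(y & x)))

~((~((~((~(y & x)) & x)) & x)) & (~(y & x)))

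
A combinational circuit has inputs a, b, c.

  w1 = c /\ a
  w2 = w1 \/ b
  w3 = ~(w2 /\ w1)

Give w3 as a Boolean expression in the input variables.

~(((c /\ a) \/ b) /\ (c /\ a))

w1 = c /\ a
w2 = w1 \/ b = (c /\ a) \/ b
w3 = ~(w2 /\ w1) = ~(((c /\ a) \/ b) /\ (c /\ a))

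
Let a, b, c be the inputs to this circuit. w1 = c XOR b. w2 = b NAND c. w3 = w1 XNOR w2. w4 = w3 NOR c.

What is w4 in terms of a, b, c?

w1 = c XOR b
w2 = b NAND c
w3 = w1 XNOR w2 = (c XOR b) XNOR (b NAND c)
w4 = w3 NOR c = ((c XOR b) XNOR (b NAND c)) NOR c

((c XOR b) XNOR (b NAND c)) NOR c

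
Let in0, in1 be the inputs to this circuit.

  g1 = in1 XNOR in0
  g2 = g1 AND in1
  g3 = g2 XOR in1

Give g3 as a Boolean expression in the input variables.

g1 = in1 XNOR in0
g2 = g1 AND in1 = (in1 XNOR in0) AND in1
g3 = g2 XOR in1 = ((in1 XNOR in0) AND in1) XOR in1

((in1 XNOR in0) AND in1) XOR in1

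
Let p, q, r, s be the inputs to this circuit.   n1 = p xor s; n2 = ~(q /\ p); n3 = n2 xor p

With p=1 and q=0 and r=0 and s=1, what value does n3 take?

0

n2 = ~(0 /\ 1) = 1
n3 = 1 xor 1 = 0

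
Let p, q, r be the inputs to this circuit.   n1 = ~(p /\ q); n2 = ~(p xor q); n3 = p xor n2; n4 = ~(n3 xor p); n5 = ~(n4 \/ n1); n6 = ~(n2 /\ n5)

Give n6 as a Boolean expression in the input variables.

~((~(p xor q)) /\ (~((~((p xor (~(p xor q))) xor p)) \/ (~(p /\ q)))))

n1 = ~(p /\ q)
n2 = ~(p xor q)
n3 = p xor n2 = p xor (~(p xor q))
n4 = ~(n3 xor p) = ~((p xor (~(p xor q))) xor p)
n5 = ~(n4 \/ n1) = ~((~((p xor (~(p xor q))) xor p)) \/ (~(p /\ q)))
n6 = ~(n2 /\ n5) = ~((~(p xor q)) /\ (~((~((p xor (~(p xor q))) xor p)) \/ (~(p /\ q)))))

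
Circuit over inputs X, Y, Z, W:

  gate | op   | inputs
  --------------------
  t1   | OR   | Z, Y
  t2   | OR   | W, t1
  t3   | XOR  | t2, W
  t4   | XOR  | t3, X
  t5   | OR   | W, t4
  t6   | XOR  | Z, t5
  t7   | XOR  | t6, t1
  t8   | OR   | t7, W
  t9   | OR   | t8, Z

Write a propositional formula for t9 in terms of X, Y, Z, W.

t1 = Z OR Y
t2 = W OR t1 = W OR (Z OR Y)
t3 = t2 XOR W = (W OR (Z OR Y)) XOR W
t4 = t3 XOR X = ((W OR (Z OR Y)) XOR W) XOR X
t5 = W OR t4 = W OR (((W OR (Z OR Y)) XOR W) XOR X)
t6 = Z XOR t5 = Z XOR (W OR (((W OR (Z OR Y)) XOR W) XOR X))
t7 = t6 XOR t1 = (Z XOR (W OR (((W OR (Z OR Y)) XOR W) XOR X))) XOR (Z OR Y)
t8 = t7 OR W = ((Z XOR (W OR (((W OR (Z OR Y)) XOR W) XOR X))) XOR (Z OR Y)) OR W
t9 = t8 OR Z = (((Z XOR (W OR (((W OR (Z OR Y)) XOR W) XOR X))) XOR (Z OR Y)) OR W) OR Z

(((Z XOR (W OR (((W OR (Z OR Y)) XOR W) XOR X))) XOR (Z OR Y)) OR W) OR Z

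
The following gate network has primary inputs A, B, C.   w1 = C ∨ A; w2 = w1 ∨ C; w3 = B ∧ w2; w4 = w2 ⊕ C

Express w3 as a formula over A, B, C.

B ∧ ((C ∨ A) ∨ C)

w1 = C ∨ A
w2 = w1 ∨ C = (C ∨ A) ∨ C
w3 = B ∧ w2 = B ∧ ((C ∨ A) ∨ C)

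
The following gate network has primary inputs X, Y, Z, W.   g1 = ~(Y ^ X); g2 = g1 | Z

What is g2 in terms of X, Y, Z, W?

(~(Y ^ X)) | Z

g1 = ~(Y ^ X)
g2 = g1 | Z = (~(Y ^ X)) | Z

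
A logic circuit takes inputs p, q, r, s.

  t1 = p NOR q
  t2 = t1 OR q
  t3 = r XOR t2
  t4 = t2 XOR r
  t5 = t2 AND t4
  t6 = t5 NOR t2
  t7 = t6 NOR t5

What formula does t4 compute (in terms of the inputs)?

((p NOR q) OR q) XOR r

t1 = p NOR q
t2 = t1 OR q = (p NOR q) OR q
t4 = t2 XOR r = ((p NOR q) OR q) XOR r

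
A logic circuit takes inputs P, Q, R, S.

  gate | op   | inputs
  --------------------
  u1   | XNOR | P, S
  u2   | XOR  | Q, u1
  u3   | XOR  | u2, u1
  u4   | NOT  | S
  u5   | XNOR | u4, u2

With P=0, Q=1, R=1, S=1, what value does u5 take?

u1 = 0 XNOR 1 = 0
u2 = 1 XOR 0 = 1
u4 = NOT 1 = 0
u5 = 0 XNOR 1 = 0

0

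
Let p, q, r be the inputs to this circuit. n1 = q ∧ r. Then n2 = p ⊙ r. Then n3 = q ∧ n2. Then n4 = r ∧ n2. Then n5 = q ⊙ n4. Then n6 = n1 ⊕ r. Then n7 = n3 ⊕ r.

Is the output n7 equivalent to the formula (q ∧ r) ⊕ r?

n2 = p ⊙ r
n3 = q ∧ n2 = q ∧ (p ⊙ r)
n7 = n3 ⊕ r = (q ∧ (p ⊙ r)) ⊕ r
At p=0, q=1, r=0: circuit gives 1, formula gives 0.

No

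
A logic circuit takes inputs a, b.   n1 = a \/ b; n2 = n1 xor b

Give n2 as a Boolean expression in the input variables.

(a \/ b) xor b

n1 = a \/ b
n2 = n1 xor b = (a \/ b) xor b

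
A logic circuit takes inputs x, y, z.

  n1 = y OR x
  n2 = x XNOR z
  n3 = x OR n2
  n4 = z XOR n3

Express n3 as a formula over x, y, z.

n2 = x XNOR z
n3 = x OR n2 = x OR (x XNOR z)

x OR (x XNOR z)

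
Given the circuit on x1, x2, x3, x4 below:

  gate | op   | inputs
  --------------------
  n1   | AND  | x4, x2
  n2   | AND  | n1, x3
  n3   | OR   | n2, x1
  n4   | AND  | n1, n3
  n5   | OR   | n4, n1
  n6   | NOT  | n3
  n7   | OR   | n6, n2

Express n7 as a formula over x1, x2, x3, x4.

n1 = x4 AND x2
n2 = n1 AND x3 = (x4 AND x2) AND x3
n3 = n2 OR x1 = ((x4 AND x2) AND x3) OR x1
n6 = NOT n3 = NOT (((x4 AND x2) AND x3) OR x1)
n7 = n6 OR n2 = NOT (((x4 AND x2) AND x3) OR x1) OR ((x4 AND x2) AND x3)

NOT (((x4 AND x2) AND x3) OR x1) OR ((x4 AND x2) AND x3)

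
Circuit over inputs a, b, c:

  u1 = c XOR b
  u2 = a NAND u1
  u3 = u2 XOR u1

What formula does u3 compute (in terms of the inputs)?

u1 = c XOR b
u2 = a NAND u1 = a NAND (c XOR b)
u3 = u2 XOR u1 = (a NAND (c XOR b)) XOR (c XOR b)

(a NAND (c XOR b)) XOR (c XOR b)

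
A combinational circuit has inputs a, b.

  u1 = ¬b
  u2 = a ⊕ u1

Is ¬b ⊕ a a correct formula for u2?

Yes

u1 = ¬b
u2 = a ⊕ u1 = a ⊕ ¬b
At a=0, b=1: circuit gives 0, formula gives 0.
At a=0, b=0: circuit gives 1, formula gives 1.
Agrees on all 4 inputs.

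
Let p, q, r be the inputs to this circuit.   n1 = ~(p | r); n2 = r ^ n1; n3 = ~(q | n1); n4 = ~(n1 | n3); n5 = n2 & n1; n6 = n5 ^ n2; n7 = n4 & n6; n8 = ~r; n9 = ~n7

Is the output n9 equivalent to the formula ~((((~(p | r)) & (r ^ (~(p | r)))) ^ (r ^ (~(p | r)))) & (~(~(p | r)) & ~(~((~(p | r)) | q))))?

Yes

n1 = ~(p | r)
n2 = r ^ n1 = r ^ (~(p | r))
n3 = ~(q | n1) = ~(q | (~(p | r)))
n4 = ~(n1 | n3) = ~((~(p | r)) | (~(q | (~(p | r)))))
n5 = n2 & n1 = (r ^ (~(p | r))) & (~(p | r))
n6 = n5 ^ n2 = ((r ^ (~(p | r))) & (~(p | r))) ^ (r ^ (~(p | r)))
n7 = n4 & n6 = (~((~(p | r)) | (~(q | (~(p | r)))))) & (((r ^ (~(p | r))) & (~(p | r))) ^ (r ^ (~(p | r))))
n9 = ~n7 = ~((~((~(p | r)) | (~(q | (~(p | r)))))) & (((r ^ (~(p | r))) & (~(p | r))) ^ (r ^ (~(p | r)))))
At p=0, q=1, r=1: circuit gives 0, formula gives 0.
At p=0, q=0, r=0: circuit gives 1, formula gives 1.
Agrees on all 8 inputs.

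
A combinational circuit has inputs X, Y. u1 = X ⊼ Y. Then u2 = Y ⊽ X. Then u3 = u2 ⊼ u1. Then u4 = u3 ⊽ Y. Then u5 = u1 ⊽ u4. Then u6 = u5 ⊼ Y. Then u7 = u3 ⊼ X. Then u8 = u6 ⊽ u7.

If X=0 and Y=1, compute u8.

u1 = 0 ⊼ 1 = 1
u2 = 1 ⊽ 0 = 0
u3 = 0 ⊼ 1 = 1
u4 = 1 ⊽ 1 = 0
u5 = 1 ⊽ 0 = 0
u6 = 0 ⊼ 1 = 1
u7 = 1 ⊼ 0 = 1
u8 = 1 ⊽ 1 = 0

0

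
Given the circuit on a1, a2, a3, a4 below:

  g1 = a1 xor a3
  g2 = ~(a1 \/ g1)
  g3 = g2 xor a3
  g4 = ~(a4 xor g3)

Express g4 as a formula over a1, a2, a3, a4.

~(a4 xor ((~(a1 \/ (a1 xor a3))) xor a3))

g1 = a1 xor a3
g2 = ~(a1 \/ g1) = ~(a1 \/ (a1 xor a3))
g3 = g2 xor a3 = (~(a1 \/ (a1 xor a3))) xor a3
g4 = ~(a4 xor g3) = ~(a4 xor ((~(a1 \/ (a1 xor a3))) xor a3))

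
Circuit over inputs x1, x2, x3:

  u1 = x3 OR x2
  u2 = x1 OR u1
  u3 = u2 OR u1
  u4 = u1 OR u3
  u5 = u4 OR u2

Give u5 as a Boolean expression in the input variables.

((x3 OR x2) OR ((x1 OR (x3 OR x2)) OR (x3 OR x2))) OR (x1 OR (x3 OR x2))

u1 = x3 OR x2
u2 = x1 OR u1 = x1 OR (x3 OR x2)
u3 = u2 OR u1 = (x1 OR (x3 OR x2)) OR (x3 OR x2)
u4 = u1 OR u3 = (x3 OR x2) OR ((x1 OR (x3 OR x2)) OR (x3 OR x2))
u5 = u4 OR u2 = ((x3 OR x2) OR ((x1 OR (x3 OR x2)) OR (x3 OR x2))) OR (x1 OR (x3 OR x2))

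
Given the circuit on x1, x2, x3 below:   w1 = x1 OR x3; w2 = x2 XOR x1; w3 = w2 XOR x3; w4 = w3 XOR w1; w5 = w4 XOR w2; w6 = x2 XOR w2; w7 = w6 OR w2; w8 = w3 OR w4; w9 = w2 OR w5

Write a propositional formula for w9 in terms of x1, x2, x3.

(x2 XOR x1) OR ((((x2 XOR x1) XOR x3) XOR (x1 OR x3)) XOR (x2 XOR x1))

w1 = x1 OR x3
w2 = x2 XOR x1
w3 = w2 XOR x3 = (x2 XOR x1) XOR x3
w4 = w3 XOR w1 = ((x2 XOR x1) XOR x3) XOR (x1 OR x3)
w5 = w4 XOR w2 = (((x2 XOR x1) XOR x3) XOR (x1 OR x3)) XOR (x2 XOR x1)
w9 = w2 OR w5 = (x2 XOR x1) OR ((((x2 XOR x1) XOR x3) XOR (x1 OR x3)) XOR (x2 XOR x1))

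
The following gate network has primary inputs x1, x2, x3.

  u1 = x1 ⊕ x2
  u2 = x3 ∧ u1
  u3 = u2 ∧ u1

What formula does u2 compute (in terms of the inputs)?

u1 = x1 ⊕ x2
u2 = x3 ∧ u1 = x3 ∧ (x1 ⊕ x2)

x3 ∧ (x1 ⊕ x2)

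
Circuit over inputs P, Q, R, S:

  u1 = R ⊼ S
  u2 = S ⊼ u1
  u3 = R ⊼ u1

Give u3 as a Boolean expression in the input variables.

R ⊼ (R ⊼ S)

u1 = R ⊼ S
u3 = R ⊼ u1 = R ⊼ (R ⊼ S)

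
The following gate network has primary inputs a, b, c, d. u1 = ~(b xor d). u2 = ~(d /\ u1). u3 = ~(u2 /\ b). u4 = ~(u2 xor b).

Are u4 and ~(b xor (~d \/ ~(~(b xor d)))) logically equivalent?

Yes

u1 = ~(b xor d)
u2 = ~(d /\ u1) = ~(d /\ (~(b xor d)))
u4 = ~(u2 xor b) = ~((~(d /\ (~(b xor d)))) xor b)
At a=0, b=0, c=0, d=0: circuit gives 0, formula gives 0.
At a=0, b=1, c=0, d=0: circuit gives 1, formula gives 1.
Agrees on all 16 inputs.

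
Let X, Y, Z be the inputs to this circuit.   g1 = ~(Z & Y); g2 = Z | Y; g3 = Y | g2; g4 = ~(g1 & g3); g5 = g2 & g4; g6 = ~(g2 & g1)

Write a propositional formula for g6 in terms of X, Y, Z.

g1 = ~(Z & Y)
g2 = Z | Y
g6 = ~(g2 & g1) = ~((Z | Y) & (~(Z & Y)))

~((Z | Y) & (~(Z & Y)))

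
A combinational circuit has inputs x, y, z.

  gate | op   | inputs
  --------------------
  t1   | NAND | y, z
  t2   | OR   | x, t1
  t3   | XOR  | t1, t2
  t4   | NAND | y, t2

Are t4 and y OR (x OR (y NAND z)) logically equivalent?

t1 = y NAND z
t2 = x OR t1 = x OR (y NAND z)
t4 = y NAND t2 = y NAND (x OR (y NAND z))
At x=0, y=1, z=0: circuit gives 0, formula gives 1.

No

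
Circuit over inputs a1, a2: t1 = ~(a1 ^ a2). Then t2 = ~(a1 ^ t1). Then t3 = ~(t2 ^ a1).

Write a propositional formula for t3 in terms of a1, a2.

t1 = ~(a1 ^ a2)
t2 = ~(a1 ^ t1) = ~(a1 ^ (~(a1 ^ a2)))
t3 = ~(t2 ^ a1) = ~((~(a1 ^ (~(a1 ^ a2)))) ^ a1)

~((~(a1 ^ (~(a1 ^ a2)))) ^ a1)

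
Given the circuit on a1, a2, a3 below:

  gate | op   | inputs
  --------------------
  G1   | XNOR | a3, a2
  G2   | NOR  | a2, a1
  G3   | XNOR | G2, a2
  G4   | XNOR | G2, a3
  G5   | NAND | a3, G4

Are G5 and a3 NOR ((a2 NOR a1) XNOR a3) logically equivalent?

No

G2 = a2 NOR a1
G4 = G2 XNOR a3 = (a2 NOR a1) XNOR a3
G5 = a3 NAND G4 = a3 NAND ((a2 NOR a1) XNOR a3)
At a1=0, a2=1, a3=0: circuit gives 1, formula gives 0.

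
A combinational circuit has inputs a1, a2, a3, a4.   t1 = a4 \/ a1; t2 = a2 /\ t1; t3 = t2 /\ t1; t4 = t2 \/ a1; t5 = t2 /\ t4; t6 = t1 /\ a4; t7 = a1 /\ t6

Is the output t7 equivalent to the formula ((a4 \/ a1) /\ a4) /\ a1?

Yes

t1 = a4 \/ a1
t6 = t1 /\ a4 = (a4 \/ a1) /\ a4
t7 = a1 /\ t6 = a1 /\ ((a4 \/ a1) /\ a4)
At a1=0, a2=0, a3=0, a4=0: circuit gives 0, formula gives 0.
At a1=1, a2=0, a3=0, a4=1: circuit gives 1, formula gives 1.
Agrees on all 16 inputs.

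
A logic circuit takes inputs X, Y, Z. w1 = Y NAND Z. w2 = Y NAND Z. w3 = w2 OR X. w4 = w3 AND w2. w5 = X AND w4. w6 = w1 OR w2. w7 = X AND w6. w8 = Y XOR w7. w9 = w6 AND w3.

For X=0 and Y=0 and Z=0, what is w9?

w1 = 0 NAND 0 = 1
w2 = 0 NAND 0 = 1
w3 = 1 OR 0 = 1
w6 = 1 OR 1 = 1
w9 = 1 AND 1 = 1

1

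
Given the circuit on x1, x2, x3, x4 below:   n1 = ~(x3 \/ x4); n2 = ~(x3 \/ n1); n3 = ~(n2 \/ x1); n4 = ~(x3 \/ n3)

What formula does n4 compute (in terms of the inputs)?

~(x3 \/ (~((~(x3 \/ (~(x3 \/ x4)))) \/ x1)))

n1 = ~(x3 \/ x4)
n2 = ~(x3 \/ n1) = ~(x3 \/ (~(x3 \/ x4)))
n3 = ~(n2 \/ x1) = ~((~(x3 \/ (~(x3 \/ x4)))) \/ x1)
n4 = ~(x3 \/ n3) = ~(x3 \/ (~((~(x3 \/ (~(x3 \/ x4)))) \/ x1)))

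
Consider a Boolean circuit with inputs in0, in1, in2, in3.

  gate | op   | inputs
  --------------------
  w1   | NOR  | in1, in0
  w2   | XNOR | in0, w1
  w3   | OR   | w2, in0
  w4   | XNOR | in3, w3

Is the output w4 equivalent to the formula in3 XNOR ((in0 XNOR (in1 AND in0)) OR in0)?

w1 = in1 NOR in0
w2 = in0 XNOR w1 = in0 XNOR (in1 NOR in0)
w3 = w2 OR in0 = (in0 XNOR (in1 NOR in0)) OR in0
w4 = in3 XNOR w3 = in3 XNOR ((in0 XNOR (in1 NOR in0)) OR in0)
At in0=0, in1=0, in2=0, in3=0: circuit gives 1, formula gives 0.

No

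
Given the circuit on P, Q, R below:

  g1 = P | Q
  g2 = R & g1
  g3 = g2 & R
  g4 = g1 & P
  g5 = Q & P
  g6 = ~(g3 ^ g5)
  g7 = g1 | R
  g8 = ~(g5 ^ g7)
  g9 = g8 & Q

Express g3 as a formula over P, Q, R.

g1 = P | Q
g2 = R & g1 = R & (P | Q)
g3 = g2 & R = (R & (P | Q)) & R

(R & (P | Q)) & R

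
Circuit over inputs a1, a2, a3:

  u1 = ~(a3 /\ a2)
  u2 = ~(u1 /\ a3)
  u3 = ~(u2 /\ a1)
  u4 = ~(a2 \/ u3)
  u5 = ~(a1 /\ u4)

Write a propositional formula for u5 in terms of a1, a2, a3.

~(a1 /\ (~(a2 \/ (~((~((~(a3 /\ a2)) /\ a3)) /\ a1)))))

u1 = ~(a3 /\ a2)
u2 = ~(u1 /\ a3) = ~((~(a3 /\ a2)) /\ a3)
u3 = ~(u2 /\ a1) = ~((~((~(a3 /\ a2)) /\ a3)) /\ a1)
u4 = ~(a2 \/ u3) = ~(a2 \/ (~((~((~(a3 /\ a2)) /\ a3)) /\ a1)))
u5 = ~(a1 /\ u4) = ~(a1 /\ (~(a2 \/ (~((~((~(a3 /\ a2)) /\ a3)) /\ a1)))))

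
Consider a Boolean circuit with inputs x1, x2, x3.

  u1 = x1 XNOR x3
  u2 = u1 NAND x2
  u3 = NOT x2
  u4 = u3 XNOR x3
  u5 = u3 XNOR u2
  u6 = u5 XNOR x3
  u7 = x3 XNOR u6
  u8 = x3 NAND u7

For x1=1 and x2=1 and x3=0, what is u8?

u1 = 1 XNOR 0 = 0
u2 = 0 NAND 1 = 1
u3 = NOT 1 = 0
u5 = 0 XNOR 1 = 0
u6 = 0 XNOR 0 = 1
u7 = 0 XNOR 1 = 0
u8 = 0 NAND 0 = 1

1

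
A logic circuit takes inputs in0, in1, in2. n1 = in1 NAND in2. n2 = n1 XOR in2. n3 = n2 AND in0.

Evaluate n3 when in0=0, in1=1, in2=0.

n1 = 1 NAND 0 = 1
n2 = 1 XOR 0 = 1
n3 = 1 AND 0 = 0

0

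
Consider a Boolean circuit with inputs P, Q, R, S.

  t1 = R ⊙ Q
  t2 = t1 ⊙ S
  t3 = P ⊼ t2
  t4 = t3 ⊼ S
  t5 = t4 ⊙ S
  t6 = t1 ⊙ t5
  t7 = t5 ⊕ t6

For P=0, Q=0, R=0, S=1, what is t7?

0

t1 = 0 ⊙ 0 = 1
t2 = 1 ⊙ 1 = 1
t3 = 0 ⊼ 1 = 1
t4 = 1 ⊼ 1 = 0
t5 = 0 ⊙ 1 = 0
t6 = 1 ⊙ 0 = 0
t7 = 0 ⊕ 0 = 0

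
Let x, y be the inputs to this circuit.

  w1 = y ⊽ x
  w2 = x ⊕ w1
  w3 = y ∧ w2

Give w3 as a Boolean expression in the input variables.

y ∧ (x ⊕ (y ⊽ x))

w1 = y ⊽ x
w2 = x ⊕ w1 = x ⊕ (y ⊽ x)
w3 = y ∧ w2 = y ∧ (x ⊕ (y ⊽ x))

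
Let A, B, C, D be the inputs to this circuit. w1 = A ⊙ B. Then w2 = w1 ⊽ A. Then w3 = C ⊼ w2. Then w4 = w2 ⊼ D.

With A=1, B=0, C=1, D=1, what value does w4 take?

1

w1 = 1 ⊙ 0 = 0
w2 = 0 ⊽ 1 = 0
w4 = 0 ⊼ 1 = 1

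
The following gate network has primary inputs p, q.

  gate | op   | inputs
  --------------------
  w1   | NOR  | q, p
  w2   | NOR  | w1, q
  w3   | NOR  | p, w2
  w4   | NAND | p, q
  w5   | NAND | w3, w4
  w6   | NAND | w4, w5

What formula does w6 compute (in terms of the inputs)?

(p NAND q) NAND ((p NOR ((q NOR p) NOR q)) NAND (p NAND q))

w1 = q NOR p
w2 = w1 NOR q = (q NOR p) NOR q
w3 = p NOR w2 = p NOR ((q NOR p) NOR q)
w4 = p NAND q
w5 = w3 NAND w4 = (p NOR ((q NOR p) NOR q)) NAND (p NAND q)
w6 = w4 NAND w5 = (p NAND q) NAND ((p NOR ((q NOR p) NOR q)) NAND (p NAND q))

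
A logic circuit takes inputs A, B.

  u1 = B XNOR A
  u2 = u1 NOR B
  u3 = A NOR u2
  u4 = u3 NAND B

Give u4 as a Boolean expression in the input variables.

u1 = B XNOR A
u2 = u1 NOR B = (B XNOR A) NOR B
u3 = A NOR u2 = A NOR ((B XNOR A) NOR B)
u4 = u3 NAND B = (A NOR ((B XNOR A) NOR B)) NAND B

(A NOR ((B XNOR A) NOR B)) NAND B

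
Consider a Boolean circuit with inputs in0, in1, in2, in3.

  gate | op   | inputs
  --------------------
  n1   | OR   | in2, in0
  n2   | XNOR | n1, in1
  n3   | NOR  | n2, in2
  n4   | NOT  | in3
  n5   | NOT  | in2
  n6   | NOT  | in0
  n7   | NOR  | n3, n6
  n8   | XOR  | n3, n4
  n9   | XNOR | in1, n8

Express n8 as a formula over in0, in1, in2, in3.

(((in2 OR in0) XNOR in1) NOR in2) XOR NOT in3

n1 = in2 OR in0
n2 = n1 XNOR in1 = (in2 OR in0) XNOR in1
n3 = n2 NOR in2 = ((in2 OR in0) XNOR in1) NOR in2
n4 = NOT in3
n8 = n3 XOR n4 = (((in2 OR in0) XNOR in1) NOR in2) XOR NOT in3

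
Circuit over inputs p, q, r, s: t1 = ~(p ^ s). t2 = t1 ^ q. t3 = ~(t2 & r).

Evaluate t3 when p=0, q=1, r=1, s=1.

0

t1 = ~(0 ^ 1) = 0
t2 = 0 ^ 1 = 1
t3 = ~(1 & 1) = 0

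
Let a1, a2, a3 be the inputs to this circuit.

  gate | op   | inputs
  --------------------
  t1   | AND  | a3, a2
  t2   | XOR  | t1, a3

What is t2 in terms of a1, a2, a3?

(a3 AND a2) XOR a3

t1 = a3 AND a2
t2 = t1 XOR a3 = (a3 AND a2) XOR a3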